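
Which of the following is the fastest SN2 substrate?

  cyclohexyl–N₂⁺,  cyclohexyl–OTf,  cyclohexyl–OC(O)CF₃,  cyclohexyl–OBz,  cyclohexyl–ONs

cyclohexyl–N₂⁺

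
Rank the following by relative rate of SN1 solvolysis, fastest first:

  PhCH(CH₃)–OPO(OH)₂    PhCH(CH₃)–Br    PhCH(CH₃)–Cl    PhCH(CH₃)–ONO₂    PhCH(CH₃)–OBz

The skeletons are identical, so relative rate is governed entirely by leaving-group ability.
The more stable X⁻ (or X) is on its own — i.e. the weaker a base it is — the better a leaving group it makes.
PhCH(CH₃)–Br loses Br⁻: pKₐ(HBr) ≈ -9
PhCH(CH₃)–Cl loses Cl⁻: pKₐ(HCl) ≈ -7
PhCH(CH₃)–ONO₂ loses NO₃⁻: pKₐ(HNO₃) ≈ -1.3
PhCH(CH₃)–OPO(OH)₂ loses H₂PO₄⁻: pKₐ(H₃PO₄) ≈ 2.1
PhCH(CH₃)–OBz loses PhCOO⁻: pKₐ(C₆H₅COOH) ≈ 4.2

PhCH(CH₃)–Br > PhCH(CH₃)–Cl > PhCH(CH₃)–ONO₂ > PhCH(CH₃)–OPO(OH)₂ > PhCH(CH₃)–OBz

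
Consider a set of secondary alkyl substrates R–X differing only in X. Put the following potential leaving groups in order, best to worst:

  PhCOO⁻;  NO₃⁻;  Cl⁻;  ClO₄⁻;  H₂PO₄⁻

ClO₄⁻: pKₐ(HClO₄) ≈ -10
Cl⁻: pKₐ(HCl) ≈ -7
NO₃⁻: pKₐ(HNO₃) ≈ -1.3
H₂PO₄⁻: pKₐ(H₃PO₄) ≈ 2.1
PhCOO⁻: pKₐ(C₆H₅COOH) ≈ 4.2

ClO₄⁻ > Cl⁻ > NO₃⁻ > H₂PO₄⁻ > PhCOO⁻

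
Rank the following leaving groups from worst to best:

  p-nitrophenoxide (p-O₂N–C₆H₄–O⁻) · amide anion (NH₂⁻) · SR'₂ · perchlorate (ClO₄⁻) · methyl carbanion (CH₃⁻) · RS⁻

methyl carbanion (CH₃⁻) < amide anion (NH₂⁻) < RS⁻ < p-nitrophenoxide (p-O₂N–C₆H₄–O⁻) < SR'₂ < perchlorate (ClO₄⁻)

Rank by basicity of the departing species: weakest base leaves most easily.
perchlorate (ClO₄⁻): pKₐ(HClO₄) ≈ -10
SR'₂: pKₐ(R'₂SH⁺) ≈ -7
p-nitrophenoxide (p-O₂N–C₆H₄–O⁻): pKₐ(p-nitrophenol) ≈ 7.2
RS⁻: pKₐ(RSH (a thiol)) ≈ 10.5
amide anion (NH₂⁻): pKₐ(NH₃) ≈ 38
methyl carbanion (CH₃⁻): pKₐ(CH₄) ≈ 48
Listed from poorest to best leaving group as asked.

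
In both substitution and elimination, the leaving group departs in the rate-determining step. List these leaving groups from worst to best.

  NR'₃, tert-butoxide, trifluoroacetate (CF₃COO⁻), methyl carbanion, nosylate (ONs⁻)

Rank by basicity of the departing species: weakest base leaves most easily.
nosylate (ONs⁻): pKₐ(p-O₂NC₆H₄SO₃H) ≈ -3.5 — p-nitro group further stabilises the sulfonate
trifluoroacetate (CF₃COO⁻): pKₐ(CF₃COOH) ≈ 0.2 — strongly electron-withdrawing CF₃ stabilises the carboxylate
NR'₃: pKₐ(R'₃NH⁺) ≈ 10.7 — neutral but still a fairly strong base; Hofmann-elimination LG
tert-butoxide: pKₐ(t-BuOH) ≈ 18
methyl carbanion: pKₐ(CH₄) ≈ 48 — unstabilised carbanion; the worst conceivable leaving group
Listed from poorest to best leaving group as asked.

methyl carbanion < tert-butoxide < NR'₃ < trifluoroacetate (CF₃COO⁻) < nosylate (ONs⁻)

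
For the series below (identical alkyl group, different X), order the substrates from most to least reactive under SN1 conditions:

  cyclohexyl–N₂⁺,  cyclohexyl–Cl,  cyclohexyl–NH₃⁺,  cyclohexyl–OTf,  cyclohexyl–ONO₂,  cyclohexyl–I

Identical carbon frameworks mean the comparison reduces to leaving-group quality.
Leaving-group ability tracks the stability of the departed species; conjugate-acid pKₐ is the usual yardstick (lower pKₐ → better LG).
cyclohexyl–N₂⁺ loses N₂: no meaningful conjugate acid; N₂ departs as an exceptionally stable neutral molecule
cyclohexyl–OTf loses OTf⁻: pKₐ(CF₃SO₃H (triflic acid)) ≈ -14
cyclohexyl–I loses I⁻: pKₐ(HI) ≈ -10
cyclohexyl–Cl loses Cl⁻: pKₐ(HCl) ≈ -7
cyclohexyl–ONO₂ loses NO₃⁻: pKₐ(HNO₃) ≈ -1.3
cyclohexyl–NH₃⁺ loses NH₃: pKₐ(NH₄⁺) ≈ 9.2

cyclohexyl–N₂⁺ > cyclohexyl–OTf > cyclohexyl–I > cyclohexyl–Cl > cyclohexyl–ONO₂ > cyclohexyl–NH₃⁺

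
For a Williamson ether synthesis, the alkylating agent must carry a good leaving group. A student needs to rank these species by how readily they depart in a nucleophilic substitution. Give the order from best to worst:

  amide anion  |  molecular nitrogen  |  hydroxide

Leaving-group ability tracks the stability of the departed species; conjugate-acid pKₐ is the usual yardstick (lower pKₐ → better LG).
molecular nitrogen: no meaningful conjugate acid; N₂ departs as an exceptionally stable neutral molecule
hydroxide: pKₐ(H₂O) ≈ 15.7 — strong base; essentially never leaves without prior activation
amide anion: pKₐ(NH₃) ≈ 38

molecular nitrogen > hydroxide > amide anion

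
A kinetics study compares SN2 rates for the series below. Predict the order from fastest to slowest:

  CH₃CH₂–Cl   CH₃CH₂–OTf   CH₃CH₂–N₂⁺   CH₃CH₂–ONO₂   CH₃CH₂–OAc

CH₃CH₂–N₂⁺ > CH₃CH₂–OTf > CH₃CH₂–Cl > CH₃CH₂–ONO₂ > CH₃CH₂–OAc

Identical carbon frameworks mean the comparison reduces to leaving-group quality.
Rank by basicity of the departing species: weakest base leaves most easily.
CH₃CH₂–N₂⁺ loses N₂: no meaningful conjugate acid; N₂ departs as an exceptionally stable neutral molecule
CH₃CH₂–OTf loses OTf⁻: pKₐ(CF₃SO₃H (triflic acid)) ≈ -14
CH₃CH₂–Cl loses Cl⁻: pKₐ(HCl) ≈ -7
CH₃CH₂–ONO₂ loses NO₃⁻: pKₐ(HNO₃) ≈ -1.3
CH₃CH₂–OAc loses AcO⁻: pKₐ(CH₃COOH) ≈ 4.8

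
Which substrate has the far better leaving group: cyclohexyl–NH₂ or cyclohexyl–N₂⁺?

From cyclohexyl–NH₂ the departing group would be NH₂⁻ (pKₐ(NH₃) ≈ 38). Extremely strong base; never a leaving group.
From cyclohexyl–N₂⁺ the leaving group is N₂ (no meaningful conjugate acid; N₂ departs as an exceptionally stable neutral molecule).
(In practice cyclohexyl–N₂⁺ is made from cyclohexyl–NH₂ by diazotisation (NaNO₂ / HCl, 0 °C), generating a diazonium salt that expels N₂.)

cyclohexyl–N₂⁺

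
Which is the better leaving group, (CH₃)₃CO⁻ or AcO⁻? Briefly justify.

AcO⁻

AcO⁻ is the better leaving group.
pKₐ(CH₃COOH) ≈ 4.8 versus pKₐ(t-BuOH) ≈ 18: AcO⁻ is the much weaker base.
Resonance-stabilised but still a weak base.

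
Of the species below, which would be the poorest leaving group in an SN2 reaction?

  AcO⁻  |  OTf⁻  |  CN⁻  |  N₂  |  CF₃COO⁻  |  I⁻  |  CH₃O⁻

CH₃O⁻

N₂: no meaningful conjugate acid; N₂ departs as an exceptionally stable neutral molecule
OTf⁻: pKₐ(CF₃SO₃H (triflic acid)) ≈ -14
I⁻: pKₐ(HI) ≈ -10
CF₃COO⁻: pKₐ(CF₃COOH) ≈ 0.2
AcO⁻: pKₐ(CH₃COOH) ≈ 4.8
CN⁻: pKₐ(HCN) ≈ 9.2
CH₃O⁻: pKₐ(CH₃OH) ≈ 15.5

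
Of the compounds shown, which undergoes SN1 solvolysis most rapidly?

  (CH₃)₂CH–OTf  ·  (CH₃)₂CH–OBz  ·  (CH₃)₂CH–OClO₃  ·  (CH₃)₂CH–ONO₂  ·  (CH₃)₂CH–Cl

(CH₃)₂CH–OTf

Same R in every case — rank the leaving groups.
The more stable X⁻ (or X) is on its own — i.e. the weaker a base it is — the better a leaving group it makes.
(CH₃)₂CH–OTf loses OTf⁻: pKₐ(CF₃SO₃H (triflic acid)) ≈ -14
(CH₃)₂CH–OClO₃ loses ClO₄⁻: pKₐ(HClO₄) ≈ -10
(CH₃)₂CH–Cl loses Cl⁻: pKₐ(HCl) ≈ -7
(CH₃)₂CH–ONO₂ loses NO₃⁻: pKₐ(HNO₃) ≈ -1.3
(CH₃)₂CH–OBz loses PhCOO⁻: pKₐ(C₆H₅COOH) ≈ 4.2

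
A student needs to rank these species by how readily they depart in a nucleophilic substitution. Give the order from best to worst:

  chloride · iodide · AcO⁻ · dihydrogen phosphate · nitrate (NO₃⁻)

A good leaving group is a weak base: the lower the pKₐ of its conjugate acid, the more readily it departs.
iodide: pKₐ(HI) ≈ -10
chloride: pKₐ(HCl) ≈ -7
nitrate (NO₃⁻): pKₐ(HNO₃) ≈ -1.3
dihydrogen phosphate: pKₐ(H₃PO₄) ≈ 2.1
AcO⁻: pKₐ(CH₃COOH) ≈ 4.8

iodide > chloride > nitrate (NO₃⁻) > dihydrogen phosphate > AcO⁻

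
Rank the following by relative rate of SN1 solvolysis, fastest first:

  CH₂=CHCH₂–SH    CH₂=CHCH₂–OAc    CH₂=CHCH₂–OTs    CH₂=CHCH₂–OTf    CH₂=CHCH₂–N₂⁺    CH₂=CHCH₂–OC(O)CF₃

CH₂=CHCH₂–N₂⁺ > CH₂=CHCH₂–OTf > CH₂=CHCH₂–OTs > CH₂=CHCH₂–OC(O)CF₃ > CH₂=CHCH₂–OAc > CH₂=CHCH₂–SH

The skeletons are identical, so relative rate is governed entirely by leaving-group ability.
A good leaving group is a weak base: the lower the pKₐ of its conjugate acid, the more readily it departs.
CH₂=CHCH₂–N₂⁺ loses N₂: no meaningful conjugate acid; N₂ departs as an exceptionally stable neutral molecule
CH₂=CHCH₂–OTf loses OTf⁻: pKₐ(CF₃SO₃H (triflic acid)) ≈ -14
CH₂=CHCH₂–OTs loses OTs⁻: pKₐ(p-CH₃C₆H₄SO₃H (TsOH)) ≈ -2.8
CH₂=CHCH₂–OC(O)CF₃ loses CF₃COO⁻: pKₐ(CF₃COOH) ≈ 0.2
CH₂=CHCH₂–OAc loses AcO⁻: pKₐ(CH₃COOH) ≈ 4.8
CH₂=CHCH₂–SH loses HS⁻: pKₐ(H₂S) ≈ 7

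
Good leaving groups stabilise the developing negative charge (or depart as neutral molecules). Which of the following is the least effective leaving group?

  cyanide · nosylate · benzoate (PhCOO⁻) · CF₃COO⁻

The more stable X⁻ (or X) is on its own — i.e. the weaker a base it is — the better a leaving group it makes.
nosylate: pKₐ(p-O₂NC₆H₄SO₃H) ≈ -3.5
CF₃COO⁻: pKₐ(CF₃COOH) ≈ 0.2
benzoate (PhCOO⁻): pKₐ(C₆H₅COOH) ≈ 4.2
cyanide: pKₐ(HCN) ≈ 9.2

cyanide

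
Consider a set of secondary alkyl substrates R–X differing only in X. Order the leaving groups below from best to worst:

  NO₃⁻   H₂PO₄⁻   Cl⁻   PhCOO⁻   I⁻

I⁻ > Cl⁻ > NO₃⁻ > H₂PO₄⁻ > PhCOO⁻

The more stable X⁻ (or X) is on its own — i.e. the weaker a base it is — the better a leaving group it makes.
I⁻: pKₐ(HI) ≈ -10 — large, highly polarisable; very weak base
Cl⁻: pKₐ(HCl) ≈ -7 — moderately weak base
NO₃⁻: pKₐ(HNO₃) ≈ -1.3 — resonance-delocalised over three oxygens
H₂PO₄⁻: pKₐ(H₃PO₄) ≈ 2.1 — moderate base; biological leaving group after further activation
PhCOO⁻: pKₐ(C₆H₅COOH) ≈ 4.2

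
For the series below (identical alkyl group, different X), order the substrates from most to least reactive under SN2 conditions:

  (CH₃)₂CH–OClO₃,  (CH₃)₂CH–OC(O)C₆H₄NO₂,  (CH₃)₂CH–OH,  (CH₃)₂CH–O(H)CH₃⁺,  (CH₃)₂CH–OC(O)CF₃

(CH₃)₂CH–OClO₃ > (CH₃)₂CH–O(H)CH₃⁺ > (CH₃)₂CH–OC(O)CF₃ > (CH₃)₂CH–OC(O)C₆H₄NO₂ > (CH₃)₂CH–OH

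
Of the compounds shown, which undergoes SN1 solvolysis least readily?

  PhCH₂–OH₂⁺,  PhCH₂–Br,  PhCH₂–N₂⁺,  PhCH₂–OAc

Identical carbon frameworks mean the comparison reduces to leaving-group quality.
Rank by basicity of the departing species: weakest base leaves most easily.
PhCH₂–N₂⁺ loses N₂: no meaningful conjugate acid; N₂ departs as an exceptionally stable neutral molecule
PhCH₂–Br loses Br⁻: pKₐ(HBr) ≈ -9
PhCH₂–OH₂⁺ loses H₂O: pKₐ(H₃O⁺) ≈ -1.7
PhCH₂–OAc loses AcO⁻: pKₐ(CH₃COOH) ≈ 4.8

PhCH₂–OAc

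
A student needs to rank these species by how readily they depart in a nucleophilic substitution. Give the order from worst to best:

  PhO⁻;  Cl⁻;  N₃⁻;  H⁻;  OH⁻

Cl⁻: pKₐ(HCl) ≈ -7 — moderately weak base
N₃⁻: pKₐ(HN₃) ≈ 4.7
PhO⁻: pKₐ(C₆H₅OH (phenol)) ≈ 10
OH⁻: pKₐ(H₂O) ≈ 15.7
H⁻: pKₐ(H₂) ≈ 36 — extremely strong base; leaves only in special hydride-transfer contexts
Reversing gives the worst-to-best order requested.

H⁻ < OH⁻ < PhO⁻ < N₃⁻ < Cl⁻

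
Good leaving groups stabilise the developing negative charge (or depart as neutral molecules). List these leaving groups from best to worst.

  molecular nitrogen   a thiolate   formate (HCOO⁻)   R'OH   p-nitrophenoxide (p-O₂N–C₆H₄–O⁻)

molecular nitrogen > R'OH > formate (HCOO⁻) > p-nitrophenoxide (p-O₂N–C₆H₄–O⁻) > a thiolate

molecular nitrogen: no meaningful conjugate acid; N₂ departs as an exceptionally stable neutral molecule
R'OH: pKₐ(R'OH₂⁺) ≈ -2.4 — neutral; leaves from a protonated ether (an oxonium ion, R–O(H)R'⁺)
formate (HCOO⁻): pKₐ(HCOOH) ≈ 3.8 — resonance-stabilised carboxylate
p-nitrophenoxide (p-O₂N–C₆H₄–O⁻): pKₐ(p-nitrophenol) ≈ 7.2
a thiolate: pKₐ(RSH (a thiol)) ≈ 10.5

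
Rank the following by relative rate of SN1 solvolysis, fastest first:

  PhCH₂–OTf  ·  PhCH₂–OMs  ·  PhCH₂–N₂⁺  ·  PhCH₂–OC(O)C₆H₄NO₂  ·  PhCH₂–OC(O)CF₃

PhCH₂–N₂⁺ > PhCH₂–OTf > PhCH₂–OMs > PhCH₂–OC(O)CF₃ > PhCH₂–OC(O)C₆H₄NO₂

With the same alkyl group throughout, only the leaving group differentiates the rates.
Rank by basicity of the departing species: weakest base leaves most easily.
PhCH₂–N₂⁺ loses N₂: no meaningful conjugate acid; N₂ departs as an exceptionally stable neutral molecule
PhCH₂–OTf loses OTf⁻: pKₐ(CF₃SO₃H (triflic acid)) ≈ -14
PhCH₂–OMs loses OMs⁻: pKₐ(CH₃SO₃H (MsOH)) ≈ -1.9
PhCH₂–OC(O)CF₃ loses CF₃COO⁻: pKₐ(CF₃COOH) ≈ 0.2
PhCH₂–OC(O)C₆H₄NO₂ loses p-O₂N–C₆H₄–COO⁻: pKₐ(p-nitrobenzoic acid) ≈ 3.4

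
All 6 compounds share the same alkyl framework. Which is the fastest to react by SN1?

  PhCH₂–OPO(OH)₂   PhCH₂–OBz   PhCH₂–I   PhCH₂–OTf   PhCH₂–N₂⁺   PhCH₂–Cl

PhCH₂–N₂⁺

Same R in every case — rank the leaving groups.
Leaving-group ability tracks the stability of the departed species; conjugate-acid pKₐ is the usual yardstick (lower pKₐ → better LG).
PhCH₂–N₂⁺ loses N₂: no meaningful conjugate acid; N₂ departs as an exceptionally stable neutral molecule
PhCH₂–OTf loses OTf⁻: pKₐ(CF₃SO₃H (triflic acid)) ≈ -14
PhCH₂–I loses I⁻: pKₐ(HI) ≈ -10
PhCH₂–Cl loses Cl⁻: pKₐ(HCl) ≈ -7
PhCH₂–OPO(OH)₂ loses H₂PO₄⁻: pKₐ(H₃PO₄) ≈ 2.1
PhCH₂–OBz loses PhCOO⁻: pKₐ(C₆H₅COOH) ≈ 4.2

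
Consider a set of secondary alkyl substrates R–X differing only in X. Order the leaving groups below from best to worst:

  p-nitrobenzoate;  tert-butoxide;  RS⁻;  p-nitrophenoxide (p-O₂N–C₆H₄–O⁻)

p-nitrobenzoate: pKₐ(p-nitrobenzoic acid) ≈ 3.4
p-nitrophenoxide (p-O₂N–C₆H₄–O⁻): pKₐ(p-nitrophenol) ≈ 7.2
RS⁻: pKₐ(RSH (a thiol)) ≈ 10.5
tert-butoxide: pKₐ(t-BuOH) ≈ 18

p-nitrobenzoate > p-nitrophenoxide (p-O₂N–C₆H₄–O⁻) > RS⁻ > tert-butoxide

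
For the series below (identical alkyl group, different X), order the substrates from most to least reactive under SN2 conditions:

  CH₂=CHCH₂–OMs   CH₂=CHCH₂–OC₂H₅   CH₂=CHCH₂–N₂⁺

CH₂=CHCH₂–N₂⁺ > CH₂=CHCH₂–OMs > CH₂=CHCH₂–OC₂H₅

Identical carbon frameworks mean the comparison reduces to leaving-group quality.
The more stable X⁻ (or X) is on its own — i.e. the weaker a base it is — the better a leaving group it makes.
CH₂=CHCH₂–N₂⁺ loses N₂: no meaningful conjugate acid; N₂ departs as an exceptionally stable neutral molecule
CH₂=CHCH₂–OMs loses OMs⁻: pKₐ(CH₃SO₃H (MsOH)) ≈ -1.9
CH₂=CHCH₂–OC₂H₅ loses CH₃CH₂O⁻: pKₐ(CH₃CH₂OH) ≈ 16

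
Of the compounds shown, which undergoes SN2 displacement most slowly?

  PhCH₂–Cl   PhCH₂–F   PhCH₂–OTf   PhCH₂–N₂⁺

PhCH₂–F

Same R in every case — rank the leaving groups.
A good leaving group is a weak base: the lower the pKₐ of its conjugate acid, the more readily it departs.
PhCH₂–N₂⁺ loses N₂: no meaningful conjugate acid; N₂ departs as an exceptionally stable neutral molecule
PhCH₂–OTf loses OTf⁻: pKₐ(CF₃SO₃H (triflic acid)) ≈ -14
PhCH₂–Cl loses Cl⁻: pKₐ(HCl) ≈ -7
PhCH₂–F loses F⁻: pKₐ(HF) ≈ 3.2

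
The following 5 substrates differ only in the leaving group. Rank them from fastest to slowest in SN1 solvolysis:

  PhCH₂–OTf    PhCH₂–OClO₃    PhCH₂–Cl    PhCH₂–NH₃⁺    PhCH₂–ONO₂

PhCH₂–OTf > PhCH₂–OClO₃ > PhCH₂–Cl > PhCH₂–ONO₂ > PhCH₂–NH₃⁺

Identical carbon frameworks mean the comparison reduces to leaving-group quality.
A good leaving group is a weak base: the lower the pKₐ of its conjugate acid, the more readily it departs.
PhCH₂–OTf loses OTf⁻: pKₐ(CF₃SO₃H (triflic acid)) ≈ -14
PhCH₂–OClO₃ loses ClO₄⁻: pKₐ(HClO₄) ≈ -10
PhCH₂–Cl loses Cl⁻: pKₐ(HCl) ≈ -7
PhCH₂–ONO₂ loses NO₃⁻: pKₐ(HNO₃) ≈ -1.3
PhCH₂–NH₃⁺ loses NH₃: pKₐ(NH₄⁺) ≈ 9.2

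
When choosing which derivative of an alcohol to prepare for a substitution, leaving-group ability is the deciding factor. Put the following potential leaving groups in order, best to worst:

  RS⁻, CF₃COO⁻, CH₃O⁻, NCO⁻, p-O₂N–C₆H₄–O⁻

A good leaving group is a weak base: the lower the pKₐ of its conjugate acid, the more readily it departs.
CF₃COO⁻: pKₐ(CF₃COOH) ≈ 0.2 — strongly electron-withdrawing CF₃ stabilises the carboxylate
NCO⁻: pKₐ(HOCN) ≈ 3.5 — resonance between N and O
p-O₂N–C₆H₄–O⁻: pKₐ(p-nitrophenol) ≈ 7.2 — nitro group delocalises the charge; the classic chromogenic LG
RS⁻: pKₐ(RSH (a thiol)) ≈ 10.5
CH₃O⁻: pKₐ(CH₃OH) ≈ 15.5

CF₃COO⁻ > NCO⁻ > p-O₂N–C₆H₄–O⁻ > RS⁻ > CH₃O⁻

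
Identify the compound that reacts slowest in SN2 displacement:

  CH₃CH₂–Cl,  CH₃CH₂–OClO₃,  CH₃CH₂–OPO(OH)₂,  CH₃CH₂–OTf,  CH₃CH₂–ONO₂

Identical carbon frameworks mean the comparison reduces to leaving-group quality.
Leaving-group ability tracks the stability of the departed species; conjugate-acid pKₐ is the usual yardstick (lower pKₐ → better LG).
CH₃CH₂–OTf loses OTf⁻: pKₐ(CF₃SO₃H (triflic acid)) ≈ -14
CH₃CH₂–OClO₃ loses ClO₄⁻: pKₐ(HClO₄) ≈ -10
CH₃CH₂–Cl loses Cl⁻: pKₐ(HCl) ≈ -7
CH₃CH₂–ONO₂ loses NO₃⁻: pKₐ(HNO₃) ≈ -1.3
CH₃CH₂–OPO(OH)₂ loses H₂PO₄⁻: pKₐ(H₃PO₄) ≈ 2.1

CH₃CH₂–OPO(OH)₂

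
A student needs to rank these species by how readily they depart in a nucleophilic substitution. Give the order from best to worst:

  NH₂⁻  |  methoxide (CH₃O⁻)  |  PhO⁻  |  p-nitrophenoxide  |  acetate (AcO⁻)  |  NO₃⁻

NO₃⁻ > acetate (AcO⁻) > p-nitrophenoxide > PhO⁻ > methoxide (CH₃O⁻) > NH₂⁻

The more stable X⁻ (or X) is on its own — i.e. the weaker a base it is — the better a leaving group it makes.
NO₃⁻: pKₐ(HNO₃) ≈ -1.3
acetate (AcO⁻): pKₐ(CH₃COOH) ≈ 4.8
p-nitrophenoxide: pKₐ(p-nitrophenol) ≈ 7.2
PhO⁻: pKₐ(C₆H₅OH (phenol)) ≈ 10
methoxide (CH₃O⁻): pKₐ(CH₃OH) ≈ 15.5
NH₂⁻: pKₐ(NH₃) ≈ 38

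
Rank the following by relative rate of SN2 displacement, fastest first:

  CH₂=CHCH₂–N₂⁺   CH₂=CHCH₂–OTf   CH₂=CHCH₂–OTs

Identical carbon frameworks mean the comparison reduces to leaving-group quality.
A good leaving group is a weak base: the lower the pKₐ of its conjugate acid, the more readily it departs.
CH₂=CHCH₂–N₂⁺ loses N₂: no meaningful conjugate acid; N₂ departs as an exceptionally stable neutral molecule
CH₂=CHCH₂–OTf loses OTf⁻: pKₐ(CF₃SO₃H (triflic acid)) ≈ -14
CH₂=CHCH₂–OTs loses OTs⁻: pKₐ(p-CH₃C₆H₄SO₃H (TsOH)) ≈ -2.8

CH₂=CHCH₂–N₂⁺ > CH₂=CHCH₂–OTf > CH₂=CHCH₂–OTs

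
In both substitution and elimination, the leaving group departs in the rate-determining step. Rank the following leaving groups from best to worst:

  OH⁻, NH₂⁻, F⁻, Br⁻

Br⁻ > F⁻ > OH⁻ > NH₂⁻

Leaving-group ability tracks the stability of the departed species; conjugate-acid pKₐ is the usual yardstick (lower pKₐ → better LG).
Br⁻: pKₐ(HBr) ≈ -9 — weak base; good leaving group
F⁻: pKₐ(HF) ≈ 3.2 — small and strongly basic; the poor halide leaving group
OH⁻: pKₐ(H₂O) ≈ 15.7 — strong base; essentially never leaves without prior activation
NH₂⁻: pKₐ(NH₃) ≈ 38 — extremely strong base; never a leaving group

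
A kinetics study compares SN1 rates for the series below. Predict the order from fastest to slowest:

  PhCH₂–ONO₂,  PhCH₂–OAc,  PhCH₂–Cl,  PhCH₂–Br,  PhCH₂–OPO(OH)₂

With the same alkyl group throughout, only the leaving group differentiates the rates.
The more stable X⁻ (or X) is on its own — i.e. the weaker a base it is — the better a leaving group it makes.
PhCH₂–Br loses Br⁻: pKₐ(HBr) ≈ -9
PhCH₂–Cl loses Cl⁻: pKₐ(HCl) ≈ -7
PhCH₂–ONO₂ loses NO₃⁻: pKₐ(HNO₃) ≈ -1.3
PhCH₂–OPO(OH)₂ loses H₂PO₄⁻: pKₐ(H₃PO₄) ≈ 2.1
PhCH₂–OAc loses AcO⁻: pKₐ(CH₃COOH) ≈ 4.8

PhCH₂–Br > PhCH₂–Cl > PhCH₂–ONO₂ > PhCH₂–OPO(OH)₂ > PhCH₂–OAc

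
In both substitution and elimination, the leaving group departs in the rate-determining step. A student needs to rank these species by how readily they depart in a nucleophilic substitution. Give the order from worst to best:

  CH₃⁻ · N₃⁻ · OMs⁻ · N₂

CH₃⁻ < N₃⁻ < OMs⁻ < N₂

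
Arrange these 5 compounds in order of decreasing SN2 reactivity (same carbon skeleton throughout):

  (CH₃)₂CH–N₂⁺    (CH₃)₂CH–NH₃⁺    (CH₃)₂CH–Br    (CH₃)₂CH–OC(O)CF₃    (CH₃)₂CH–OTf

(CH₃)₂CH–N₂⁺ > (CH₃)₂CH–OTf > (CH₃)₂CH–Br > (CH₃)₂CH–OC(O)CF₃ > (CH₃)₂CH–NH₃⁺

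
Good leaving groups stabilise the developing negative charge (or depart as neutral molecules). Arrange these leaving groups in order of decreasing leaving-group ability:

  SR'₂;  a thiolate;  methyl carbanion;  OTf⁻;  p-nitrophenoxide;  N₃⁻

OTf⁻: pKₐ(CF₃SO₃H (triflic acid)) ≈ -14
SR'₂: pKₐ(R'₂SH⁺) ≈ -7
N₃⁻: pKₐ(HN₃) ≈ 4.7
p-nitrophenoxide: pKₐ(p-nitrophenol) ≈ 7.2
a thiolate: pKₐ(RSH (a thiol)) ≈ 10.5
methyl carbanion: pKₐ(CH₄) ≈ 48

OTf⁻ > SR'₂ > N₃⁻ > p-nitrophenoxide > a thiolate > methyl carbanion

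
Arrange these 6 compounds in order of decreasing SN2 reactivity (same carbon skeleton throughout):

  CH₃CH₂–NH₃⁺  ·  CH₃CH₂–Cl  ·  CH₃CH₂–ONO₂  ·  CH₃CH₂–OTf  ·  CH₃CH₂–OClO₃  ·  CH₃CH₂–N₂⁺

CH₃CH₂–N₂⁺ > CH₃CH₂–OTf > CH₃CH₂–OClO₃ > CH₃CH₂–Cl > CH₃CH₂–ONO₂ > CH₃CH₂–NH₃⁺

Identical carbon frameworks mean the comparison reduces to leaving-group quality.
A good leaving group is a weak base: the lower the pKₐ of its conjugate acid, the more readily it departs.
CH₃CH₂–N₂⁺ loses N₂: no meaningful conjugate acid; N₂ departs as an exceptionally stable neutral molecule
CH₃CH₂–OTf loses OTf⁻: pKₐ(CF₃SO₃H (triflic acid)) ≈ -14
CH₃CH₂–OClO₃ loses ClO₄⁻: pKₐ(HClO₄) ≈ -10
CH₃CH₂–Cl loses Cl⁻: pKₐ(HCl) ≈ -7
CH₃CH₂–ONO₂ loses NO₃⁻: pKₐ(HNO₃) ≈ -1.3
CH₃CH₂–NH₃⁺ loses NH₃: pKₐ(NH₄⁺) ≈ 9.2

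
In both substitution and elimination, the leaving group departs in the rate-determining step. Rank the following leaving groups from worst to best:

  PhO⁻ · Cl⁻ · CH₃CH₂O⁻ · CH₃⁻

CH₃⁻ < CH₃CH₂O⁻ < PhO⁻ < Cl⁻

A good leaving group is a weak base: the lower the pKₐ of its conjugate acid, the more readily it departs.
Cl⁻: pKₐ(HCl) ≈ -7 — moderately weak base
PhO⁻: pKₐ(C₆H₅OH (phenol)) ≈ 10 — resonance into the ring helps, but still a poor LG
CH₃CH₂O⁻: pKₐ(CH₃CH₂OH) ≈ 16
CH₃⁻: pKₐ(CH₄) ≈ 48 — unstabilised carbanion; the worst conceivable leaving group
The question asks for worst first, so the sequence is read in increasing leaving-group ability.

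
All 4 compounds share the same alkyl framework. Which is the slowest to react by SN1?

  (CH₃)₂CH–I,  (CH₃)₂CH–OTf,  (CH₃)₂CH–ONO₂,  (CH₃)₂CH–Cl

(CH₃)₂CH–ONO₂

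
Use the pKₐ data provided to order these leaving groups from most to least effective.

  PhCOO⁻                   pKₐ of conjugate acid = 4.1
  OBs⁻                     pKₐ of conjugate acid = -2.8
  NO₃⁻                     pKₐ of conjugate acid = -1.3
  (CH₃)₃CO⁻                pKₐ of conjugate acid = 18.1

OBs⁻ > NO₃⁻ > PhCOO⁻ > (CH₃)₃CO⁻

Lower conjugate-acid pKₐ ⇒ weaker base ⇒ better leaving group.
Sorting by the given values: OBs⁻ (-2.8), NO₃⁻ (-1.3), PhCOO⁻ (4.1), (CH₃)₃CO⁻ (18.1).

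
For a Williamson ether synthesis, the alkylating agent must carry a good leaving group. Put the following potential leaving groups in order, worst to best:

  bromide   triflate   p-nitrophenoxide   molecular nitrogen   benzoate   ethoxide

ethoxide < p-nitrophenoxide < benzoate < bromide < triflate < molecular nitrogen

Rank by basicity of the departing species: weakest base leaves most easily.
molecular nitrogen: no meaningful conjugate acid; N₂ departs as an exceptionally stable neutral molecule
triflate: pKₐ(CF₃SO₃H (triflic acid)) ≈ -14 — charge spread over three oxygens and a CF₃ group; the premier leaving group in synthesis
bromide: pKₐ(HBr) ≈ -9
benzoate: pKₐ(C₆H₅COOH) ≈ 4.2 — aryl carboxylate
p-nitrophenoxide: pKₐ(p-nitrophenol) ≈ 7.2 — nitro group delocalises the charge; the classic chromogenic LG
ethoxide: pKₐ(CH₃CH₂OH) ≈ 16 — strong base; alkoxides do not leave unassisted
Reversing gives the worst-to-best order requested.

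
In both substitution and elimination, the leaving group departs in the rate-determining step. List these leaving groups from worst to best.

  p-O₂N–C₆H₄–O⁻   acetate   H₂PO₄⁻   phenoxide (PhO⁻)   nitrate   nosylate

Rank by basicity of the departing species: weakest base leaves most easily.
nosylate: pKₐ(p-O₂NC₆H₄SO₃H) ≈ -3.5 — p-nitro group further stabilises the sulfonate
nitrate: pKₐ(HNO₃) ≈ -1.3
H₂PO₄⁻: pKₐ(H₃PO₄) ≈ 2.1
acetate: pKₐ(CH₃COOH) ≈ 4.8 — resonance-stabilised but still a weak base
p-O₂N–C₆H₄–O⁻: pKₐ(p-nitrophenol) ≈ 7.2
phenoxide (PhO⁻): pKₐ(C₆H₅OH (phenol)) ≈ 10
Listed from poorest to best leaving group as asked.

phenoxide (PhO⁻) < p-O₂N–C₆H₄–O⁻ < acetate < H₂PO₄⁻ < nitrate < nosylate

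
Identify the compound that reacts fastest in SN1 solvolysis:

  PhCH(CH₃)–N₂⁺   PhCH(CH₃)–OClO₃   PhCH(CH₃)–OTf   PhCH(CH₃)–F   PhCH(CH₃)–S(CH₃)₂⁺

The skeletons are identical, so relative rate is governed entirely by leaving-group ability.
Leaving-group ability tracks the stability of the departed species; conjugate-acid pKₐ is the usual yardstick (lower pKₐ → better LG).
PhCH(CH₃)–N₂⁺ loses N₂: no meaningful conjugate acid; N₂ departs as an exceptionally stable neutral molecule
PhCH(CH₃)–OTf loses OTf⁻: pKₐ(CF₃SO₃H (triflic acid)) ≈ -14
PhCH(CH₃)–OClO₃ loses ClO₄⁻: pKₐ(HClO₄) ≈ -10
PhCH(CH₃)–S(CH₃)₂⁺ loses SR'₂: pKₐ(R'₂SH⁺) ≈ -7
PhCH(CH₃)–F loses F⁻: pKₐ(HF) ≈ 3.2

PhCH(CH₃)–N₂⁺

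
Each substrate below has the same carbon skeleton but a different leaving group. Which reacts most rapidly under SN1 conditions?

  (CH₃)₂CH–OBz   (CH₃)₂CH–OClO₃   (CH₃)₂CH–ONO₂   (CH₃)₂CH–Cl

(CH₃)₂CH–OClO₃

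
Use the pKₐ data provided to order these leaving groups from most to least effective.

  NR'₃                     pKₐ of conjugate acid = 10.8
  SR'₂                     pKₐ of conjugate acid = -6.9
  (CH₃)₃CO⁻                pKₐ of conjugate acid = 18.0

SR'₂ > NR'₃ > (CH₃)₃CO⁻

Lower conjugate-acid pKₐ ⇒ weaker base ⇒ better leaving group.
Sorting by the given values: SR'₂ (-6.9), NR'₃ (10.8), (CH₃)₃CO⁻ (18.0).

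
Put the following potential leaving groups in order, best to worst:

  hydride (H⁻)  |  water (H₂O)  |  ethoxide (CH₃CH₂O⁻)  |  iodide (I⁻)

iodide (I⁻) > water (H₂O) > ethoxide (CH₃CH₂O⁻) > hydride (H⁻)

Leaving-group ability tracks the stability of the departed species; conjugate-acid pKₐ is the usual yardstick (lower pKₐ → better LG).
iodide (I⁻): pKₐ(HI) ≈ -10
water (H₂O): pKₐ(H₃O⁺) ≈ -1.7
ethoxide (CH₃CH₂O⁻): pKₐ(CH₃CH₂OH) ≈ 16
hydride (H⁻): pKₐ(H₂) ≈ 36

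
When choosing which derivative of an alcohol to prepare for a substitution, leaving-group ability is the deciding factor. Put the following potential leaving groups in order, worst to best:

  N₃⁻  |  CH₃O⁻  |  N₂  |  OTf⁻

Rank by basicity of the departing species: weakest base leaves most easily.
N₂: no meaningful conjugate acid; N₂ departs as an exceptionally stable neutral molecule
OTf⁻: pKₐ(CF₃SO₃H (triflic acid)) ≈ -14
N₃⁻: pKₐ(HN₃) ≈ 4.7
CH₃O⁻: pKₐ(CH₃OH) ≈ 15.5
Listed from poorest to best leaving group as asked.

CH₃O⁻ < N₃⁻ < OTf⁻ < N₂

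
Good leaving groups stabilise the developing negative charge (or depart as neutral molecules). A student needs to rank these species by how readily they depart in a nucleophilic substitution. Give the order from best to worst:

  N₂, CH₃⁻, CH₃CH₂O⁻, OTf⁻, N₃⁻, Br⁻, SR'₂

N₂: no meaningful conjugate acid; N₂ departs as an exceptionally stable neutral molecule
OTf⁻: pKₐ(CF₃SO₃H (triflic acid)) ≈ -14
Br⁻: pKₐ(HBr) ≈ -9
SR'₂: pKₐ(R'₂SH⁺) ≈ -7
N₃⁻: pKₐ(HN₃) ≈ 4.7
CH₃CH₂O⁻: pKₐ(CH₃CH₂OH) ≈ 16
CH₃⁻: pKₐ(CH₄) ≈ 48

N₂ > OTf⁻ > Br⁻ > SR'₂ > N₃⁻ > CH₃CH₂O⁻ > CH₃⁻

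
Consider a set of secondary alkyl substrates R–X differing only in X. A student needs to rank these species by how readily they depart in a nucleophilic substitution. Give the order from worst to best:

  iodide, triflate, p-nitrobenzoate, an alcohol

Rank by basicity of the departing species: weakest base leaves most easily.
triflate: pKₐ(CF₃SO₃H (triflic acid)) ≈ -14
iodide: pKₐ(HI) ≈ -10
an alcohol: pKₐ(R'OH₂⁺) ≈ -2.4
p-nitrobenzoate: pKₐ(p-nitrobenzoic acid) ≈ 3.4
Listed from poorest to best leaving group as asked.

p-nitrobenzoate < an alcohol < iodide < triflate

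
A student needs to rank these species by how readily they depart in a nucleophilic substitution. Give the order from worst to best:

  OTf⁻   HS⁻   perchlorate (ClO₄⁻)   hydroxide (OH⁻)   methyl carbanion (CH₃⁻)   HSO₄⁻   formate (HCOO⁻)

methyl carbanion (CH₃⁻) < hydroxide (OH⁻) < HS⁻ < formate (HCOO⁻) < HSO₄⁻ < perchlorate (ClO₄⁻) < OTf⁻

Rank by basicity of the departing species: weakest base leaves most easily.
OTf⁻: pKₐ(CF₃SO₃H (triflic acid)) ≈ -14
perchlorate (ClO₄⁻): pKₐ(HClO₄) ≈ -10
HSO₄⁻: pKₐ(H₂SO₄) ≈ -3
formate (HCOO⁻): pKₐ(HCOOH) ≈ 3.8
HS⁻: pKₐ(H₂S) ≈ 7
hydroxide (OH⁻): pKₐ(H₂O) ≈ 15.7
methyl carbanion (CH₃⁻): pKₐ(CH₄) ≈ 48
Listed from poorest to best leaving group as asked.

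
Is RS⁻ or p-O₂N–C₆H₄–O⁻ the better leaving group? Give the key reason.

p-O₂N–C₆H₄–O⁻ is the better leaving group.
pKₐ(p-nitrophenol) ≈ 7.2 versus pKₐ(RSH (a thiol)) ≈ 10.5: p-O₂N–C₆H₄–O⁻ is the much weaker base.
Nitro group delocalises the charge; the classic chromogenic LG.

p-O₂N–C₆H₄–O⁻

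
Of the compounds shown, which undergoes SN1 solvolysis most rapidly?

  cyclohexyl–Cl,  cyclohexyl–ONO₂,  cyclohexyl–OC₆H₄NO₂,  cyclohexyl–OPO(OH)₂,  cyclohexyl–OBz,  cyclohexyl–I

Identical carbon frameworks mean the comparison reduces to leaving-group quality.
A good leaving group is a weak base: the lower the pKₐ of its conjugate acid, the more readily it departs.
cyclohexyl–I loses I⁻: pKₐ(HI) ≈ -10
cyclohexyl–Cl loses Cl⁻: pKₐ(HCl) ≈ -7
cyclohexyl–ONO₂ loses NO₃⁻: pKₐ(HNO₃) ≈ -1.3
cyclohexyl–OPO(OH)₂ loses H₂PO₄⁻: pKₐ(H₃PO₄) ≈ 2.1
cyclohexyl–OBz loses PhCOO⁻: pKₐ(C₆H₅COOH) ≈ 4.2
cyclohexyl–OC₆H₄NO₂ loses p-O₂N–C₆H₄–O⁻: pKₐ(p-nitrophenol) ≈ 7.2

cyclohexyl–I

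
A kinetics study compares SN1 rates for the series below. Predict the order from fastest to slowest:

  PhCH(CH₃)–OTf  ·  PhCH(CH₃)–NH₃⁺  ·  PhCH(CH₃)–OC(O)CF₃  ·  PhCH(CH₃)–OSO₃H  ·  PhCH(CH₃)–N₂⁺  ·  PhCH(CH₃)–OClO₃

The skeletons are identical, so relative rate is governed entirely by leaving-group ability.
Leaving-group ability tracks the stability of the departed species; conjugate-acid pKₐ is the usual yardstick (lower pKₐ → better LG).
PhCH(CH₃)–N₂⁺ loses N₂: no meaningful conjugate acid; N₂ departs as an exceptionally stable neutral molecule
PhCH(CH₃)–OTf loses OTf⁻: pKₐ(CF₃SO₃H (triflic acid)) ≈ -14
PhCH(CH₃)–OClO₃ loses ClO₄⁻: pKₐ(HClO₄) ≈ -10
PhCH(CH₃)–OSO₃H loses HSO₄⁻: pKₐ(H₂SO₄) ≈ -3
PhCH(CH₃)–OC(O)CF₃ loses CF₃COO⁻: pKₐ(CF₃COOH) ≈ 0.2
PhCH(CH₃)–NH₃⁺ loses NH₃: pKₐ(NH₄⁺) ≈ 9.2

PhCH(CH₃)–N₂⁺ > PhCH(CH₃)–OTf > PhCH(CH₃)–OClO₃ > PhCH(CH₃)–OSO₃H > PhCH(CH₃)–OC(O)CF₃ > PhCH(CH₃)–NH₃⁺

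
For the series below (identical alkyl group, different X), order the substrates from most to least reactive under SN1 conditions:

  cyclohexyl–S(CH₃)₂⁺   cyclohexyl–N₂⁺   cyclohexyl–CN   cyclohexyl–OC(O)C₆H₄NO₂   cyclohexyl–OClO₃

With the same alkyl group throughout, only the leaving group differentiates the rates.
The more stable X⁻ (or X) is on its own — i.e. the weaker a base it is — the better a leaving group it makes.
cyclohexyl–N₂⁺ loses N₂: no meaningful conjugate acid; N₂ departs as an exceptionally stable neutral molecule
cyclohexyl–OClO₃ loses ClO₄⁻: pKₐ(HClO₄) ≈ -10
cyclohexyl–S(CH₃)₂⁺ loses SR'₂: pKₐ(R'₂SH⁺) ≈ -7
cyclohexyl–OC(O)C₆H₄NO₂ loses p-O₂N–C₆H₄–COO⁻: pKₐ(p-nitrobenzoic acid) ≈ 3.4
cyclohexyl–CN loses CN⁻: pKₐ(HCN) ≈ 9.2

cyclohexyl–N₂⁺ > cyclohexyl–OClO₃ > cyclohexyl–S(CH₃)₂⁺ > cyclohexyl–OC(O)C₆H₄NO₂ > cyclohexyl–CN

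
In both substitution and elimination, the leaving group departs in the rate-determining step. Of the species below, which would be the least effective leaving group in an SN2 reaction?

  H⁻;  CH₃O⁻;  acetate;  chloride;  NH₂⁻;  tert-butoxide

Rank by basicity of the departing species: weakest base leaves most easily.
chloride: pKₐ(HCl) ≈ -7
acetate: pKₐ(CH₃COOH) ≈ 4.8
CH₃O⁻: pKₐ(CH₃OH) ≈ 15.5
tert-butoxide: pKₐ(t-BuOH) ≈ 18
H⁻: pKₐ(H₂) ≈ 36
NH₂⁻: pKₐ(NH₃) ≈ 38

NH₂⁻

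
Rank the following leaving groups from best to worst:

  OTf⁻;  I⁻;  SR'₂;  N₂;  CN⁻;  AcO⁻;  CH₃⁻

N₂ > OTf⁻ > I⁻ > SR'₂ > AcO⁻ > CN⁻ > CH₃⁻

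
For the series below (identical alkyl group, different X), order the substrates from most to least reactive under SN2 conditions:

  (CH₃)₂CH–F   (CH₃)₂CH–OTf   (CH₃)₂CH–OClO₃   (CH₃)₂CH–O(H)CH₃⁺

Identical carbon frameworks mean the comparison reduces to leaving-group quality.
Leaving-group ability tracks the stability of the departed species; conjugate-acid pKₐ is the usual yardstick (lower pKₐ → better LG).
(CH₃)₂CH–OTf loses OTf⁻: pKₐ(CF₃SO₃H (triflic acid)) ≈ -14
(CH₃)₂CH–OClO₃ loses ClO₄⁻: pKₐ(HClO₄) ≈ -10
(CH₃)₂CH–O(H)CH₃⁺ loses R'OH: pKₐ(R'OH₂⁺) ≈ -2.4
(CH₃)₂CH–F loses F⁻: pKₐ(HF) ≈ 3.2

(CH₃)₂CH–OTf > (CH₃)₂CH–OClO₃ > (CH₃)₂CH–O(H)CH₃⁺ > (CH₃)₂CH–F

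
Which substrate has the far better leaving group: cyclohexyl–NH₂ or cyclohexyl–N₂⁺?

cyclohexyl–N₂⁺

From cyclohexyl–NH₂ the departing group would be NH₂⁻ (pKₐ(NH₃) ≈ 38). Extremely strong base; never a leaving group.
From cyclohexyl–N₂⁺ the leaving group is N₂ (no meaningful conjugate acid; N₂ departs as an exceptionally stable neutral molecule).
(In practice cyclohexyl–N₂⁺ is made from cyclohexyl–NH₂ by diazotisation (NaNO₂ / HCl, 0 °C), generating a diazonium salt that expels N₂.)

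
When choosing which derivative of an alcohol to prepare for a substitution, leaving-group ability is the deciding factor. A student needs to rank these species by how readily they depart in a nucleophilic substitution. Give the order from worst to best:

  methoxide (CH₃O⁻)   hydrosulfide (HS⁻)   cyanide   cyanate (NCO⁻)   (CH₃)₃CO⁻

(CH₃)₃CO⁻ < methoxide (CH₃O⁻) < cyanide < hydrosulfide (HS⁻) < cyanate (NCO⁻)

Rank by basicity of the departing species: weakest base leaves most easily.
cyanate (NCO⁻): pKₐ(HOCN) ≈ 3.5
hydrosulfide (HS⁻): pKₐ(H₂S) ≈ 7
cyanide: pKₐ(HCN) ≈ 9.2
methoxide (CH₃O⁻): pKₐ(CH₃OH) ≈ 15.5
(CH₃)₃CO⁻: pKₐ(t-BuOH) ≈ 18
Reversing gives the worst-to-best order requested.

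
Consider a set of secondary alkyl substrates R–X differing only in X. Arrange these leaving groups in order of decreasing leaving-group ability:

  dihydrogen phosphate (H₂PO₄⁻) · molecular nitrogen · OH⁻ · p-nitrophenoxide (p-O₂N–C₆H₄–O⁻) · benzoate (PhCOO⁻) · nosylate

molecular nitrogen: no meaningful conjugate acid; N₂ departs as an exceptionally stable neutral molecule
nosylate: pKₐ(p-O₂NC₆H₄SO₃H) ≈ -3.5 — p-nitro group further stabilises the sulfonate
dihydrogen phosphate (H₂PO₄⁻): pKₐ(H₃PO₄) ≈ 2.1 — moderate base; biological leaving group after further activation
benzoate (PhCOO⁻): pKₐ(C₆H₅COOH) ≈ 4.2 — aryl carboxylate
p-nitrophenoxide (p-O₂N–C₆H₄–O⁻): pKₐ(p-nitrophenol) ≈ 7.2 — nitro group delocalises the charge; the classic chromogenic LG
OH⁻: pKₐ(H₂O) ≈ 15.7 — strong base; essentially never leaves without prior activation

molecular nitrogen > nosylate > dihydrogen phosphate (H₂PO₄⁻) > benzoate (PhCOO⁻) > p-nitrophenoxide (p-O₂N–C₆H₄–O⁻) > OH⁻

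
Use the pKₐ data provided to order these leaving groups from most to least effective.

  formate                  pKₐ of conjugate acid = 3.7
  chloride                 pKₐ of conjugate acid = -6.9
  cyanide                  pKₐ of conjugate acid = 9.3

chloride > formate > cyanide

Lower conjugate-acid pKₐ ⇒ weaker base ⇒ better leaving group.
Sorting by the given values: chloride (-6.9), formate (3.7), cyanide (9.3).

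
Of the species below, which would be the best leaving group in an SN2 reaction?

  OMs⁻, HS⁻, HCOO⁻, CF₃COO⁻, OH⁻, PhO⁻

OMs⁻

Rank by basicity of the departing species: weakest base leaves most easily.
OMs⁻: pKₐ(CH₃SO₃H (MsOH)) ≈ -1.9
CF₃COO⁻: pKₐ(CF₃COOH) ≈ 0.2
HCOO⁻: pKₐ(HCOOH) ≈ 3.8
HS⁻: pKₐ(H₂S) ≈ 7
PhO⁻: pKₐ(C₆H₅OH (phenol)) ≈ 10
OH⁻: pKₐ(H₂O) ≈ 15.7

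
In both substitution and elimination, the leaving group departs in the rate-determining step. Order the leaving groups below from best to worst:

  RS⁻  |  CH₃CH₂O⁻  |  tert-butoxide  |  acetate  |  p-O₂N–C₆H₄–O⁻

acetate > p-O₂N–C₆H₄–O⁻ > RS⁻ > CH₃CH₂O⁻ > tert-butoxide

Rank by basicity of the departing species: weakest base leaves most easily.
acetate: pKₐ(CH₃COOH) ≈ 4.8 — resonance-stabilised but still a weak base
p-O₂N–C₆H₄–O⁻: pKₐ(p-nitrophenol) ≈ 7.2
RS⁻: pKₐ(RSH (a thiol)) ≈ 10.5
CH₃CH₂O⁻: pKₐ(CH₃CH₂OH) ≈ 16 — strong base; alkoxides do not leave unassisted
tert-butoxide: pKₐ(t-BuOH) ≈ 18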